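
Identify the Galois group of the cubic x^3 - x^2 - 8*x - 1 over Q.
Gal(K/Q) = S_3 (symmetric group of order 6)

Compute the discriminant of x^3 + (-1)*x^2 + (-8)*x + (-1): Δ = 1937. Since Δ is not a rational square, the Galois group is not contained in A_3; it must be the full S_3 (irreducibility of the cubic rules out anything smaller).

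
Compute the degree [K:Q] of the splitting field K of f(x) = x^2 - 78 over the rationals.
[K:Q] = 2

The polynomial x^2 - 78 is irreducible over Q since 78 is not a perfect square. Its splitting field is Q(sqrt(78)), which has degree 2 over Q.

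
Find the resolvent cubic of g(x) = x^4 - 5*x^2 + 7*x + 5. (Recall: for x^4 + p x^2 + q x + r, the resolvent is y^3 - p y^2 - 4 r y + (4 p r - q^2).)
h(y) = y^3 + 5*y^2 - 20*y - 149

Identify coefficients: p = -5, q = 7, r = 5.
Plug into h(y) = y^3 - p y^2 - 4 r y + (4 p r - q^2):
  h(y) = y^3 - (-5) y^2 - 4*(5) y + (4*(-5)*(5) - (7)^2)
       = y^3 + (5) y^2 + (-20) y + (-149).
Simplifying: h(y) = y^3 + 5*y^2 - 20*y - 149.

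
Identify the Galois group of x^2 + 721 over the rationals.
Gal(K/Q) = Z/2Z (cyclic of order 2)

x^2 + 721 is irreducible over Q since -721 is not a rational square. The splitting field Q(sqrt(-721)) has degree 2 over Q, and its unique nontrivial automorphism is sqrt(-721) ↦ -sqrt(-721). Hence Gal(Q(sqrt(-721))/Q) = Z/2Z.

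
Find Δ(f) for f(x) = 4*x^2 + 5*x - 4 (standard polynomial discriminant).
Δ = 89

For a quadratic a x^2 + b x + c the discriminant is Δ = b^2 - 4ac = (5)^2 - 4*(4)*(-4) = 25 - (-64) = 89.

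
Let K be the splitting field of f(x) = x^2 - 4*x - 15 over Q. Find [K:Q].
[K:Q] = 2

The discriminant of x^2 + (-4)*x + (-15) is b^2 - 4c = 16 - (-60) = 76. Since 76 is not a perfect square in Q, the polynomial is irreducible over Q. Its two roots generate a degree-2 extension, so [K:Q] = 2.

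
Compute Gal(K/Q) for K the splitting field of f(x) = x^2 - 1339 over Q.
Gal(K/Q) = Z/2Z (cyclic of order 2)

x^2 - 1339 is irreducible over Q since 1339 is not a rational square. The splitting field Q(sqrt(1339)) has degree 2 over Q, and its unique nontrivial automorphism is sqrt(1339) ↦ -sqrt(1339). Hence Gal(Q(sqrt(1339))/Q) = Z/2Z.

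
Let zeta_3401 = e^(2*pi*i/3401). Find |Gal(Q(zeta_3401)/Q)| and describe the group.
|Gal(Q(zeta_3401)/Q)| = phi(3401) = 3204; group ≅ (Z/3401Z)^* ≅ Z/18Z × Z/178Z

The n-th cyclotomic polynomial Φ_3401(x) is the minimal polynomial of zeta_3401 over Q and has degree phi(3401) = 3204. So Q(zeta_3401) is a degree-3204 Galois extension with Galois group (Z/3401Z)^*. By CRT, (Z/3401Z)^* ≅ (Z/19Z)^* × (Z/179Z)^*. Each prime-power unit group is (Z/19Z)^* ≅ Z/18Z; (Z/179Z)^* ≅ Z/178Z. Hence Gal(Q(zeta_3401)/Q) ≅ Z/18Z × Z/178Z.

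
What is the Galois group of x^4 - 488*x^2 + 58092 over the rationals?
Gal(K/Q) = V_4 (Klein four-group, Z/2Z × Z/2Z)

f factors as (x^2 - 206)(x^2 - 282), so the splitting field is K = Q(sqrt(206), sqrt(282)). The elements 206, 282, 58092 are all non-squares in Q, so sqrt(206) and sqrt(282) generate independent quadratic extensions. Thus [K:Q] = 4 and Gal(K/Q) is generated by the two order-2 automorphisms sqrt(206) ↦ -sqrt(206) and sqrt(282) ↦ -sqrt(282), giving V_4.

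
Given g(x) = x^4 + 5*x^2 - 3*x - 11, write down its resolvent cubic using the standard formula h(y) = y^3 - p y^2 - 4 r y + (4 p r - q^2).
h(y) = y^3 - 5*y^2 + 44*y - 229

Identify coefficients: p = 5, q = -3, r = -11.
Plug into h(y) = y^3 - p y^2 - 4 r y + (4 p r - q^2):
  h(y) = y^3 - (5) y^2 - 4*(-11) y + (4*(5)*(-11) - (-3)^2)
       = y^3 + (-5) y^2 + (44) y + (-229).
Simplifying: h(y) = y^3 - 5*y^2 + 44*y - 229.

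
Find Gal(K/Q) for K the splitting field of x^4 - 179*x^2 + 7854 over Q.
Gal(K/Q) = V_4 (Klein four-group, Z/2Z × Z/2Z)

f factors as (x^2 - 102)(x^2 - 77), so the splitting field is K = Q(sqrt(102), sqrt(77)). The elements 102, 77, 7854 are all non-squares in Q, so sqrt(102) and sqrt(77) generate independent quadratic extensions. Thus [K:Q] = 4 and Gal(K/Q) is generated by the two order-2 automorphisms sqrt(102) ↦ -sqrt(102) and sqrt(77) ↦ -sqrt(77), giving V_4.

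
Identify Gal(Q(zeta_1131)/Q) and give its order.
|Gal(Q(zeta_1131)/Q)| = phi(1131) = 672; group ≅ (Z/1131Z)^* ≅ Z/2Z × Z/12Z × Z/28Z

The n-th cyclotomic polynomial Φ_1131(x) is the minimal polynomial of zeta_1131 over Q and has degree phi(1131) = 672. So Q(zeta_1131) is a degree-672 Galois extension with Galois group (Z/1131Z)^*. By CRT, (Z/1131Z)^* ≅ (Z/3Z)^* × (Z/13Z)^* × (Z/29Z)^*. Each prime-power unit group is (Z/3Z)^* ≅ Z/2Z; (Z/13Z)^* ≅ Z/12Z; (Z/29Z)^* ≅ Z/28Z. Hence Gal(Q(zeta_1131)/Q) ≅ Z/2Z × Z/12Z × Z/28Z.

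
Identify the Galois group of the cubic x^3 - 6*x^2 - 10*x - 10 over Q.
Gal(K/Q) = S_3 (symmetric group of order 6)

Compute the discriminant of x^3 + (-6)*x^2 + (-10)*x + (-10): Δ = -14540. Since Δ is not a rational square, the Galois group is not contained in A_3; it must be the full S_3 (irreducibility of the cubic rules out anything smaller).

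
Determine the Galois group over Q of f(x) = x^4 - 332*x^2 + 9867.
Gal(K/Q) = V_4 (Klein four-group, Z/2Z × Z/2Z)

f factors as (x^2 - 33)(x^2 - 299), so the splitting field is K = Q(sqrt(33), sqrt(299)). The elements 33, 299, 9867 are all non-squares in Q, so sqrt(33) and sqrt(299) generate independent quadratic extensions. Thus [K:Q] = 4 and Gal(K/Q) is generated by the two order-2 automorphisms sqrt(33) ↦ -sqrt(33) and sqrt(299) ↦ -sqrt(299), giving V_4.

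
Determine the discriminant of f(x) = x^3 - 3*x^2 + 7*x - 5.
Δ = -256

For x^3 + a x^2 + b x + c the discriminant is Δ = 18 a b c - 4 a^3 c + a^2 b^2 - 4 b^3 - 27 c^2.
Plug a = -3, b = 7, c = -5:
  18*(-3)*(7)*(-5) - 4*(-3)^3*(-5) + (-3)^2*(7)^2 - 4*(7)^3 - 27*(-5)^2
  = 1890 + (-540) + 441 + (-1372) + (-675)
  = -256.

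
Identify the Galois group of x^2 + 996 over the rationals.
Gal(K/Q) = Z/2Z (cyclic of order 2)

x^2 + 996 is irreducible over Q since -996 is not a rational square. The splitting field Q(sqrt(-996)) has degree 2 over Q, and its unique nontrivial automorphism is sqrt(-996) ↦ -sqrt(-996). Hence Gal(Q(sqrt(-996))/Q) = Z/2Z.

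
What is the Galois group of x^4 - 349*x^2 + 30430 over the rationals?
Gal(K/Q) = V_4 (Klein four-group, Z/2Z × Z/2Z)

f factors as (x^2 - 179)(x^2 - 170), so the splitting field is K = Q(sqrt(179), sqrt(170)). The elements 179, 170, 30430 are all non-squares in Q, so sqrt(179) and sqrt(170) generate independent quadratic extensions. Thus [K:Q] = 4 and Gal(K/Q) is generated by the two order-2 automorphisms sqrt(179) ↦ -sqrt(179) and sqrt(170) ↦ -sqrt(170), giving V_4.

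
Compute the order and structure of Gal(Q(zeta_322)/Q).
|Gal(Q(zeta_322)/Q)| = phi(322) = 132; group ≅ (Z/322Z)^* ≅ Z/6Z × Z/22Z

The n-th cyclotomic polynomial Φ_322(x) is the minimal polynomial of zeta_322 over Q and has degree phi(322) = 132. So Q(zeta_322) is a degree-132 Galois extension with Galois group (Z/322Z)^*. By CRT, (Z/322Z)^* ≅ (Z/2Z)^* × (Z/7Z)^* × (Z/23Z)^*. Each prime-power unit group is (Z/2Z)^* ≅ trivial group (order 1); (Z/7Z)^* ≅ Z/6Z; (Z/23Z)^* ≅ Z/22Z. Hence Gal(Q(zeta_322)/Q) ≅ Z/6Z × Z/22Z.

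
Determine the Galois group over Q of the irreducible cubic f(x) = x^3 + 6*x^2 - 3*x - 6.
Gal(K/Q) = S_3 (symmetric group of order 6)

Compute the discriminant of x^3 + (6)*x^2 + (-3)*x + (-6): Δ = 6588. Since Δ is not a rational square, the Galois group is not contained in A_3; it must be the full S_3 (irreducibility of the cubic rules out anything smaller).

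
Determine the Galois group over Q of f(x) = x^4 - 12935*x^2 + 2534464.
Gal(K/Q) = Z/2Z (cyclic of order 2)

f factors as (x^2 - 12736)(x^2 - 199), so the splitting field is K = Q(sqrt(12736), sqrt(199)). The squarefree part of 12736 is 199 and the squarefree part of 199 is also 199, so sqrt(12736) and sqrt(199) are both rational multiples of sqrt(199). Hence Q(sqrt(12736)) = Q(sqrt(199)) = Q(sqrt(199)), and the splitting field collapses to a single degree-2 extension with Galois group Z/2Z.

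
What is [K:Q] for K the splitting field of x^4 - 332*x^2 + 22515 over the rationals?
[K:Q] = 4

f factors as (x^2 - 237)(x^2 - 95); the splitting field is K = Q(sqrt(237), sqrt(95)). Since 237, 95, and 22515 are all non-squares in Q, the three subfields Q(sqrt(237)), Q(sqrt(95)), Q(sqrt(22515)) are distinct degree-2 extensions, so [K:Q] = 4 (Klein four Galois group).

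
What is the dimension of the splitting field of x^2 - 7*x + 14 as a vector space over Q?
[K:Q] = 2

The discriminant of x^2 + (-7)*x + (14) is b^2 - 4c = 49 - (56) = -7. Since -7 is not a perfect square in Q, the polynomial is irreducible over Q. Its two roots generate a degree-2 extension, so [K:Q] = 2.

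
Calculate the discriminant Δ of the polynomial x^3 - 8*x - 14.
Δ = -3244

For a depressed cubic x^3 + p x + q the discriminant is Δ = -4 p^3 - 27 q^2 = -4*(-8)^3 - 27*(-14)^2 = 2048 - 5292 = -3244.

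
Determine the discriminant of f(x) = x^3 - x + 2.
Δ = -104

For a depressed cubic x^3 + p x + q the discriminant is Δ = -4 p^3 - 27 q^2 = -4*(-1)^3 - 27*(2)^2 = 4 - 108 = -104.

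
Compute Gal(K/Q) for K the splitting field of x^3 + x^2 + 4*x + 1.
Gal(K/Q) = S_3 (symmetric group of order 6)

Compute the discriminant of x^3 + (1)*x^2 + (4)*x + (1): Δ = -199. Since Δ is not a rational square, the Galois group is not contained in A_3; it must be the full S_3 (irreducibility of the cubic rules out anything smaller).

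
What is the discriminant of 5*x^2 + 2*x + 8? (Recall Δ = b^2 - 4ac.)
Δ = -156

For a quadratic a x^2 + b x + c the discriminant is Δ = b^2 - 4ac = (2)^2 - 4*(5)*(8) = 4 - (160) = -156.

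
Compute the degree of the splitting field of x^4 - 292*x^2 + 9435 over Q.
[K:Q] = 4

f factors as (x^2 - 37)(x^2 - 255); the splitting field is K = Q(sqrt(37), sqrt(255)). Since 37, 255, and 9435 are all non-squares in Q, the three subfields Q(sqrt(37)), Q(sqrt(255)), Q(sqrt(9435)) are distinct degree-2 extensions, so [K:Q] = 4 (Klein four Galois group).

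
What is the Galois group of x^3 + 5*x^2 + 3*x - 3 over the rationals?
Gal(K/Q) = S_3 (symmetric group of order 6)

Compute the discriminant of x^3 + (5)*x^2 + (3)*x + (-3): Δ = 564. Since Δ is not a rational square, the Galois group is not contained in A_3; it must be the full S_3 (irreducibility of the cubic rules out anything smaller).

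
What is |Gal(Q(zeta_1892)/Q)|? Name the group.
|Gal(Q(zeta_1892)/Q)| = phi(1892) = 840; group ≅ (Z/1892Z)^* ≅ Z/2Z × Z/10Z × Z/42Z

The n-th cyclotomic polynomial Φ_1892(x) is the minimal polynomial of zeta_1892 over Q and has degree phi(1892) = 840. So Q(zeta_1892) is a degree-840 Galois extension with Galois group (Z/1892Z)^*. By CRT, (Z/1892Z)^* ≅ (Z/4Z)^* × (Z/11Z)^* × (Z/43Z)^*. Each prime-power unit group is (Z/4Z)^* ≅ Z/2Z; (Z/11Z)^* ≅ Z/10Z; (Z/43Z)^* ≅ Z/42Z. Hence Gal(Q(zeta_1892)/Q) ≅ Z/2Z × Z/10Z × Z/42Z.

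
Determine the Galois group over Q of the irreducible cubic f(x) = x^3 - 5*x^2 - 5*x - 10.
Gal(K/Q) = S_3 (symmetric group of order 6)

Compute the discriminant of x^3 + (-5)*x^2 + (-5)*x + (-10): Δ = -11075. Since Δ is not a rational square, the Galois group is not contained in A_3; it must be the full S_3 (irreducibility of the cubic rules out anything smaller).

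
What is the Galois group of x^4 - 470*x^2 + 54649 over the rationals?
Gal(K/Q) = V_4 (Klein four-group, Z/2Z × Z/2Z)

f factors as (x^2 - 259)(x^2 - 211), so the splitting field is K = Q(sqrt(259), sqrt(211)). The elements 259, 211, 54649 are all non-squares in Q, so sqrt(259) and sqrt(211) generate independent quadratic extensions. Thus [K:Q] = 4 and Gal(K/Q) is generated by the two order-2 automorphisms sqrt(259) ↦ -sqrt(259) and sqrt(211) ↦ -sqrt(211), giving V_4.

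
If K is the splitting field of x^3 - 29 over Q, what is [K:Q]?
[K:Q] = 6

x^3 - 29 has one real root r = 29^(1/3) and two complex roots r*zeta_3, r*zeta_3^2 where zeta_3 = e^(2*pi*i/3). The splitting field is Q(r, zeta_3). [Q(r):Q] = 3 and [Q(zeta_3):Q] = 2 with gcd = 1, so [Q(r, zeta_3):Q] = 3 * 2 = 6.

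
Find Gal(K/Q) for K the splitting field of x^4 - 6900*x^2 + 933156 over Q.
Gal(K/Q) = Z/2Z (cyclic of order 2)

f factors as (x^2 - 138)(x^2 - 6762), so the splitting field is K = Q(sqrt(138), sqrt(6762)). The squarefree part of 138 is 138 and the squarefree part of 6762 is also 138, so sqrt(138) and sqrt(6762) are both rational multiples of sqrt(138). Hence Q(sqrt(138)) = Q(sqrt(6762)) = Q(sqrt(138)), and the splitting field collapses to a single degree-2 extension with Galois group Z/2Z.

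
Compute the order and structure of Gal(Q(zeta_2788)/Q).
|Gal(Q(zeta_2788)/Q)| = phi(2788) = 1280; group ≅ (Z/2788Z)^* ≅ Z/2Z × Z/16Z × Z/40Z

The n-th cyclotomic polynomial Φ_2788(x) is the minimal polynomial of zeta_2788 over Q and has degree phi(2788) = 1280. So Q(zeta_2788) is a degree-1280 Galois extension with Galois group (Z/2788Z)^*. By CRT, (Z/2788Z)^* ≅ (Z/4Z)^* × (Z/17Z)^* × (Z/41Z)^*. Each prime-power unit group is (Z/4Z)^* ≅ Z/2Z; (Z/17Z)^* ≅ Z/16Z; (Z/41Z)^* ≅ Z/40Z. Hence Gal(Q(zeta_2788)/Q) ≅ Z/2Z × Z/16Z × Z/40Z.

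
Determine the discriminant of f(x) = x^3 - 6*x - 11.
Δ = -2403

For a depressed cubic x^3 + p x + q the discriminant is Δ = -4 p^3 - 27 q^2 = -4*(-6)^3 - 27*(-11)^2 = 864 - 3267 = -2403.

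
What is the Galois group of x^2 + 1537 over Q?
Gal(K/Q) = Z/2Z (cyclic of order 2)

x^2 + 1537 is irreducible over Q since -1537 is not a rational square. The splitting field Q(sqrt(-1537)) has degree 2 over Q, and its unique nontrivial automorphism is sqrt(-1537) ↦ -sqrt(-1537). Hence Gal(Q(sqrt(-1537))/Q) = Z/2Z.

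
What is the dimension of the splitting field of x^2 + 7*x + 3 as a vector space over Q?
[K:Q] = 2

The discriminant of x^2 + (7)*x + (3) is b^2 - 4c = 49 - (12) = 37. Since 37 is not a perfect square in Q, the polynomial is irreducible over Q. Its two roots generate a degree-2 extension, so [K:Q] = 2.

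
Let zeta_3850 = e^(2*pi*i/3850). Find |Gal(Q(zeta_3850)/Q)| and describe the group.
|Gal(Q(zeta_3850)/Q)| = phi(3850) = 1200; group ≅ (Z/3850Z)^* ≅ Z/6Z × Z/10Z × Z/20Z

The n-th cyclotomic polynomial Φ_3850(x) is the minimal polynomial of zeta_3850 over Q and has degree phi(3850) = 1200. So Q(zeta_3850) is a degree-1200 Galois extension with Galois group (Z/3850Z)^*. By CRT, (Z/3850Z)^* ≅ (Z/2Z)^* × (Z/25Z)^* × (Z/7Z)^* × (Z/11Z)^*. Each prime-power unit group is (Z/2Z)^* ≅ trivial group (order 1); (Z/25Z)^* ≅ Z/20Z; (Z/7Z)^* ≅ Z/6Z; (Z/11Z)^* ≅ Z/10Z. Hence Gal(Q(zeta_3850)/Q) ≅ Z/6Z × Z/10Z × Z/20Z.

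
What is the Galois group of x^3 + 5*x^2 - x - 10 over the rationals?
Gal(K/Q) = S_3 (symmetric group of order 6)

Compute the discriminant of x^3 + (5)*x^2 + (-1)*x + (-10): Δ = 3229. Since Δ is not a rational square, the Galois group is not contained in A_3; it must be the full S_3 (irreducibility of the cubic rules out anything smaller).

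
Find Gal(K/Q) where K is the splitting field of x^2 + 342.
Gal(K/Q) = Z/2Z (cyclic of order 2)

x^2 + 342 is irreducible over Q since -342 is not a rational square. The splitting field Q(sqrt(-342)) has degree 2 over Q, and its unique nontrivial automorphism is sqrt(-342) ↦ -sqrt(-342). Hence Gal(Q(sqrt(-342))/Q) = Z/2Z.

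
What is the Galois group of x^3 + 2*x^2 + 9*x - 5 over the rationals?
Gal(K/Q) = S_3 (symmetric group of order 6)

Compute the discriminant of x^3 + (2)*x^2 + (9)*x + (-5): Δ = -4727. Since Δ is not a rational square, the Galois group is not contained in A_3; it must be the full S_3 (irreducibility of the cubic rules out anything smaller).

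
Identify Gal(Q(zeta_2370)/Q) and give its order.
|Gal(Q(zeta_2370)/Q)| = phi(2370) = 624; group ≅ (Z/2370Z)^* ≅ Z/2Z × Z/4Z × Z/78Z

The n-th cyclotomic polynomial Φ_2370(x) is the minimal polynomial of zeta_2370 over Q and has degree phi(2370) = 624. So Q(zeta_2370) is a degree-624 Galois extension with Galois group (Z/2370Z)^*. By CRT, (Z/2370Z)^* ≅ (Z/2Z)^* × (Z/3Z)^* × (Z/5Z)^* × (Z/79Z)^*. Each prime-power unit group is (Z/2Z)^* ≅ trivial group (order 1); (Z/3Z)^* ≅ Z/2Z; (Z/5Z)^* ≅ Z/4Z; (Z/79Z)^* ≅ Z/78Z. Hence Gal(Q(zeta_2370)/Q) ≅ Z/2Z × Z/4Z × Z/78Z.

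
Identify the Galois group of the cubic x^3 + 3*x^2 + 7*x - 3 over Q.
Gal(K/Q) = S_3 (symmetric group of order 6)

Compute the discriminant of x^3 + (3)*x^2 + (7)*x + (-3): Δ = -1984. Since Δ is not a rational square, the Galois group is not contained in A_3; it must be the full S_3 (irreducibility of the cubic rules out anything smaller).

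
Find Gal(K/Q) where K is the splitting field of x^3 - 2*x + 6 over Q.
Gal(K/Q) = S_3 (symmetric group of order 6)

Compute the discriminant of x^3 + (0)*x^2 + (-2)*x + (6): Δ = -940. Since Δ is not a rational square, the Galois group is not contained in A_3; it must be the full S_3 (irreducibility of the cubic rules out anything smaller).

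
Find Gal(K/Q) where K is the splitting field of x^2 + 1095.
Gal(K/Q) = Z/2Z (cyclic of order 2)

x^2 + 1095 is irreducible over Q since -1095 is not a rational square. The splitting field Q(sqrt(-1095)) has degree 2 over Q, and its unique nontrivial automorphism is sqrt(-1095) ↦ -sqrt(-1095). Hence Gal(Q(sqrt(-1095))/Q) = Z/2Z.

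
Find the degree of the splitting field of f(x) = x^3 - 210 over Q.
[K:Q] = 6

x^3 - 210 has one real root r = 210^(1/3) and two complex roots r*zeta_3, r*zeta_3^2 where zeta_3 = e^(2*pi*i/3). The splitting field is Q(r, zeta_3). [Q(r):Q] = 3 and [Q(zeta_3):Q] = 2 with gcd = 1, so [Q(r, zeta_3):Q] = 3 * 2 = 6.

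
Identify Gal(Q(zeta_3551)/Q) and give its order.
|Gal(Q(zeta_3551)/Q)| = phi(3551) = 3432; group ≅ (Z/3551Z)^* ≅ Z/52Z × Z/66Z

The n-th cyclotomic polynomial Φ_3551(x) is the minimal polynomial of zeta_3551 over Q and has degree phi(3551) = 3432. So Q(zeta_3551) is a degree-3432 Galois extension with Galois group (Z/3551Z)^*. By CRT, (Z/3551Z)^* ≅ (Z/53Z)^* × (Z/67Z)^*. Each prime-power unit group is (Z/53Z)^* ≅ Z/52Z; (Z/67Z)^* ≅ Z/66Z. Hence Gal(Q(zeta_3551)/Q) ≅ Z/52Z × Z/66Z.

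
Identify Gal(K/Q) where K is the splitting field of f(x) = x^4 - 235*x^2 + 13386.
Gal(K/Q) = V_4 (Klein four-group, Z/2Z × Z/2Z)

f factors as (x^2 - 138)(x^2 - 97), so the splitting field is K = Q(sqrt(138), sqrt(97)). The elements 138, 97, 13386 are all non-squares in Q, so sqrt(138) and sqrt(97) generate independent quadratic extensions. Thus [K:Q] = 4 and Gal(K/Q) is generated by the two order-2 automorphisms sqrt(138) ↦ -sqrt(138) and sqrt(97) ↦ -sqrt(97), giving V_4.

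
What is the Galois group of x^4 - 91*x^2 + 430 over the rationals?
Gal(K/Q) = V_4 (Klein four-group, Z/2Z × Z/2Z)

f factors as (x^2 - 86)(x^2 - 5), so the splitting field is K = Q(sqrt(86), sqrt(5)). The elements 86, 5, 430 are all non-squares in Q, so sqrt(86) and sqrt(5) generate independent quadratic extensions. Thus [K:Q] = 4 and Gal(K/Q) is generated by the two order-2 automorphisms sqrt(86) ↦ -sqrt(86) and sqrt(5) ↦ -sqrt(5), giving V_4.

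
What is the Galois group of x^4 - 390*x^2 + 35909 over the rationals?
Gal(K/Q) = V_4 (Klein four-group, Z/2Z × Z/2Z)

f factors as (x^2 - 241)(x^2 - 149), so the splitting field is K = Q(sqrt(241), sqrt(149)). The elements 241, 149, 35909 are all non-squares in Q, so sqrt(241) and sqrt(149) generate independent quadratic extensions. Thus [K:Q] = 4 and Gal(K/Q) is generated by the two order-2 automorphisms sqrt(241) ↦ -sqrt(241) and sqrt(149) ↦ -sqrt(149), giving V_4.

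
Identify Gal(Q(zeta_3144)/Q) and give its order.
|Gal(Q(zeta_3144)/Q)| = phi(3144) = 1040; group ≅ (Z/3144Z)^* ≅ Z/2Z × Z/2Z × Z/2Z × Z/130Z

The n-th cyclotomic polynomial Φ_3144(x) is the minimal polynomial of zeta_3144 over Q and has degree phi(3144) = 1040. So Q(zeta_3144) is a degree-1040 Galois extension with Galois group (Z/3144Z)^*. By CRT, (Z/3144Z)^* ≅ (Z/8Z)^* × (Z/3Z)^* × (Z/131Z)^*. Each prime-power unit group is (Z/8Z)^* ≅ Z/2Z × Z/2Z; (Z/3Z)^* ≅ Z/2Z; (Z/131Z)^* ≅ Z/130Z. Hence Gal(Q(zeta_3144)/Q) ≅ Z/2Z × Z/2Z × Z/2Z × Z/130Z.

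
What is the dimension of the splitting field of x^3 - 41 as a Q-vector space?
[K:Q] = 6

x^3 - 41 has one real root r = 41^(1/3) and two complex roots r*zeta_3, r*zeta_3^2 where zeta_3 = e^(2*pi*i/3). The splitting field is Q(r, zeta_3). [Q(r):Q] = 3 and [Q(zeta_3):Q] = 2 with gcd = 1, so [Q(r, zeta_3):Q] = 3 * 2 = 6.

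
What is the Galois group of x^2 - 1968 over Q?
Gal(K/Q) = Z/2Z (cyclic of order 2)

x^2 - 1968 is irreducible over Q since 1968 is not a rational square. The splitting field Q(sqrt(1968)) has degree 2 over Q, and its unique nontrivial automorphism is sqrt(1968) ↦ -sqrt(1968). Hence Gal(Q(sqrt(1968))/Q) = Z/2Z.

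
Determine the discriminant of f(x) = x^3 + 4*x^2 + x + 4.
Δ = -1156

For x^3 + a x^2 + b x + c the discriminant is Δ = 18 a b c - 4 a^3 c + a^2 b^2 - 4 b^3 - 27 c^2.
Plug a = 4, b = 1, c = 4:
  18*(4)*(1)*(4) - 4*(4)^3*(4) + (4)^2*(1)^2 - 4*(1)^3 - 27*(4)^2
  = 288 + (-1024) + 16 + (-4) + (-432)
  = -1156.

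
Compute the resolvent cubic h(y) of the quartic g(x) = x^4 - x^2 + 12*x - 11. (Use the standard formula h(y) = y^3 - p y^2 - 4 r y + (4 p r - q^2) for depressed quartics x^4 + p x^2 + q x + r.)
h(y) = y^3 + y^2 + 44*y - 100

Identify coefficients: p = -1, q = 12, r = -11.
Plug into h(y) = y^3 - p y^2 - 4 r y + (4 p r - q^2):
  h(y) = y^3 - (-1) y^2 - 4*(-11) y + (4*(-1)*(-11) - (12)^2)
       = y^3 + (1) y^2 + (44) y + (-100).
Simplifying: h(y) = y^3 + y^2 + 44*y - 100.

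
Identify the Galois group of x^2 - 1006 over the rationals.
Gal(K/Q) = Z/2Z (cyclic of order 2)

x^2 - 1006 is irreducible over Q since 1006 is not a rational square. The splitting field Q(sqrt(1006)) has degree 2 over Q, and its unique nontrivial automorphism is sqrt(1006) ↦ -sqrt(1006). Hence Gal(Q(sqrt(1006))/Q) = Z/2Z.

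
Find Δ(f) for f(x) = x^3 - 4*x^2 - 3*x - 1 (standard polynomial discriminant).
Δ = -247

For x^3 + a x^2 + b x + c the discriminant is Δ = 18 a b c - 4 a^3 c + a^2 b^2 - 4 b^3 - 27 c^2.
Plug a = -4, b = -3, c = -1:
  18*(-4)*(-3)*(-1) - 4*(-4)^3*(-1) + (-4)^2*(-3)^2 - 4*(-3)^3 - 27*(-1)^2
  = -216 + (-256) + 144 + (108) + (-27)
  = -247.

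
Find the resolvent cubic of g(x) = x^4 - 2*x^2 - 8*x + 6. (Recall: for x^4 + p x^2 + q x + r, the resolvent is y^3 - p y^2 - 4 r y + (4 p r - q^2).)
h(y) = y^3 + 2*y^2 - 24*y - 112

Identify coefficients: p = -2, q = -8, r = 6.
Plug into h(y) = y^3 - p y^2 - 4 r y + (4 p r - q^2):
  h(y) = y^3 - (-2) y^2 - 4*(6) y + (4*(-2)*(6) - (-8)^2)
       = y^3 + (2) y^2 + (-24) y + (-112).
Simplifying: h(y) = y^3 + 2*y^2 - 24*y - 112.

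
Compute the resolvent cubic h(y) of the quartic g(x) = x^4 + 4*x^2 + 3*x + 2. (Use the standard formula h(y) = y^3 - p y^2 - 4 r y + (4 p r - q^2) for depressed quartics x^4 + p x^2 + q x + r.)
h(y) = y^3 - 4*y^2 - 8*y + 23

Identify coefficients: p = 4, q = 3, r = 2.
Plug into h(y) = y^3 - p y^2 - 4 r y + (4 p r - q^2):
  h(y) = y^3 - (4) y^2 - 4*(2) y + (4*(4)*(2) - (3)^2)
       = y^3 + (-4) y^2 + (-8) y + (23).
Simplifying: h(y) = y^3 - 4*y^2 - 8*y + 23.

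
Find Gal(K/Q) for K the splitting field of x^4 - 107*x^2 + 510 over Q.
Gal(K/Q) = V_4 (Klein four-group, Z/2Z × Z/2Z)

f factors as (x^2 - 5)(x^2 - 102), so the splitting field is K = Q(sqrt(5), sqrt(102)). The elements 5, 102, 510 are all non-squares in Q, so sqrt(5) and sqrt(102) generate independent quadratic extensions. Thus [K:Q] = 4 and Gal(K/Q) is generated by the two order-2 automorphisms sqrt(5) ↦ -sqrt(5) and sqrt(102) ↦ -sqrt(102), giving V_4.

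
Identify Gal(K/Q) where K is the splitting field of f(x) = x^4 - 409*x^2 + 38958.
Gal(K/Q) = V_4 (Klein four-group, Z/2Z × Z/2Z)

f factors as (x^2 - 151)(x^2 - 258), so the splitting field is K = Q(sqrt(151), sqrt(258)). The elements 151, 258, 38958 are all non-squares in Q, so sqrt(151) and sqrt(258) generate independent quadratic extensions. Thus [K:Q] = 4 and Gal(K/Q) is generated by the two order-2 automorphisms sqrt(151) ↦ -sqrt(151) and sqrt(258) ↦ -sqrt(258), giving V_4.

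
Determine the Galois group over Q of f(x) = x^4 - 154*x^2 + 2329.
Gal(K/Q) = V_4 (Klein four-group, Z/2Z × Z/2Z)

f factors as (x^2 - 137)(x^2 - 17), so the splitting field is K = Q(sqrt(137), sqrt(17)). The elements 137, 17, 2329 are all non-squares in Q, so sqrt(137) and sqrt(17) generate independent quadratic extensions. Thus [K:Q] = 4 and Gal(K/Q) is generated by the two order-2 automorphisms sqrt(137) ↦ -sqrt(137) and sqrt(17) ↦ -sqrt(17), giving V_4.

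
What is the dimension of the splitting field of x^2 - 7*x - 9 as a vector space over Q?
[K:Q] = 2

The discriminant of x^2 + (-7)*x + (-9) is b^2 - 4c = 49 - (-36) = 85. Since 85 is not a perfect square in Q, the polynomial is irreducible over Q. Its two roots generate a degree-2 extension, so [K:Q] = 2.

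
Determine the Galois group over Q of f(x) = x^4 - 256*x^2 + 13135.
Gal(K/Q) = V_4 (Klein four-group, Z/2Z × Z/2Z)

f factors as (x^2 - 71)(x^2 - 185), so the splitting field is K = Q(sqrt(71), sqrt(185)). The elements 71, 185, 13135 are all non-squares in Q, so sqrt(71) and sqrt(185) generate independent quadratic extensions. Thus [K:Q] = 4 and Gal(K/Q) is generated by the two order-2 automorphisms sqrt(71) ↦ -sqrt(71) and sqrt(185) ↦ -sqrt(185), giving V_4.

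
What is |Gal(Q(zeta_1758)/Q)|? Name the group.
|Gal(Q(zeta_1758)/Q)| = phi(1758) = 584; group ≅ (Z/1758Z)^* ≅ Z/2Z × Z/292Z

The n-th cyclotomic polynomial Φ_1758(x) is the minimal polynomial of zeta_1758 over Q and has degree phi(1758) = 584. So Q(zeta_1758) is a degree-584 Galois extension with Galois group (Z/1758Z)^*. By CRT, (Z/1758Z)^* ≅ (Z/2Z)^* × (Z/3Z)^* × (Z/293Z)^*. Each prime-power unit group is (Z/2Z)^* ≅ trivial group (order 1); (Z/3Z)^* ≅ Z/2Z; (Z/293Z)^* ≅ Z/292Z. Hence Gal(Q(zeta_1758)/Q) ≅ Z/2Z × Z/292Z.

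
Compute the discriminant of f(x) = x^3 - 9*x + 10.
Δ = 216

For a depressed cubic x^3 + p x + q the discriminant is Δ = -4 p^3 - 27 q^2 = -4*(-9)^3 - 27*(10)^2 = 2916 - 2700 = 216.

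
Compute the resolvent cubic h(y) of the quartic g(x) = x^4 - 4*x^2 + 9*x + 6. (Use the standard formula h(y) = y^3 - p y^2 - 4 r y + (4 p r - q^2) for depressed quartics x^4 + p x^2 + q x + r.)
h(y) = y^3 + 4*y^2 - 24*y - 177

Identify coefficients: p = -4, q = 9, r = 6.
Plug into h(y) = y^3 - p y^2 - 4 r y + (4 p r - q^2):
  h(y) = y^3 - (-4) y^2 - 4*(6) y + (4*(-4)*(6) - (9)^2)
       = y^3 + (4) y^2 + (-24) y + (-177).
Simplifying: h(y) = y^3 + 4*y^2 - 24*y - 177.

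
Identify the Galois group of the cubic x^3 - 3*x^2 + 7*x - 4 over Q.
Gal(K/Q) = S_3 (symmetric group of order 6)

Compute the discriminant of x^3 + (-3)*x^2 + (7)*x + (-4): Δ = -283. Since Δ is not a rational square, the Galois group is not contained in A_3; it must be the full S_3 (irreducibility of the cubic rules out anything smaller).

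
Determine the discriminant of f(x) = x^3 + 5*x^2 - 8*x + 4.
Δ = -1664

For x^3 + a x^2 + b x + c the discriminant is Δ = 18 a b c - 4 a^3 c + a^2 b^2 - 4 b^3 - 27 c^2.
Plug a = 5, b = -8, c = 4:
  18*(5)*(-8)*(4) - 4*(5)^3*(4) + (5)^2*(-8)^2 - 4*(-8)^3 - 27*(4)^2
  = -2880 + (-2000) + 1600 + (2048) + (-432)
  = -1664.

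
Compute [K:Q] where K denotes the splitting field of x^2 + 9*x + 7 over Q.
[K:Q] = 2

The discriminant of x^2 + (9)*x + (7) is b^2 - 4c = 81 - (28) = 53. Since 53 is not a perfect square in Q, the polynomial is irreducible over Q. Its two roots generate a degree-2 extension, so [K:Q] = 2.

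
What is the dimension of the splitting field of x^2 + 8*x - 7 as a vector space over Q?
[K:Q] = 2

The discriminant of x^2 + (8)*x + (-7) is b^2 - 4c = 64 - (-28) = 92. Since 92 is not a perfect square in Q, the polynomial is irreducible over Q. Its two roots generate a degree-2 extension, so [K:Q] = 2.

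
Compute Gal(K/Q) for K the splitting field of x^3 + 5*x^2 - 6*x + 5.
Gal(K/Q) = S_3 (symmetric group of order 6)

Compute the discriminant of x^3 + (5)*x^2 + (-6)*x + (5): Δ = -4111. Since Δ is not a rational square, the Galois group is not contained in A_3; it must be the full S_3 (irreducibility of the cubic rules out anything smaller).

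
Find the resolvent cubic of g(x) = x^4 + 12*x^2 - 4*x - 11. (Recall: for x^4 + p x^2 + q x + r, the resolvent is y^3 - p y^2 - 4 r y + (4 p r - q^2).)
h(y) = y^3 - 12*y^2 + 44*y - 544

Identify coefficients: p = 12, q = -4, r = -11.
Plug into h(y) = y^3 - p y^2 - 4 r y + (4 p r - q^2):
  h(y) = y^3 - (12) y^2 - 4*(-11) y + (4*(12)*(-11) - (-4)^2)
       = y^3 + (-12) y^2 + (44) y + (-544).
Simplifying: h(y) = y^3 - 12*y^2 + 44*y - 544.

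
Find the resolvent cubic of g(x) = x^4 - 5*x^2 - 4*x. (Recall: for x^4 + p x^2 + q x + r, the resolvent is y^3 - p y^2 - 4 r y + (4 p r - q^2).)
h(y) = y^3 + 5*y^2 - 16

Identify coefficients: p = -5, q = -4, r = 0.
Plug into h(y) = y^3 - p y^2 - 4 r y + (4 p r - q^2):
  h(y) = y^3 - (-5) y^2 - 4*(0) y + (4*(-5)*(0) - (-4)^2)
       = y^3 + (5) y^2 + (0) y + (-16).
Simplifying: h(y) = y^3 + 5*y^2 - 16.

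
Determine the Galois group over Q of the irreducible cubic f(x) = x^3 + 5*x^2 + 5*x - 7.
Gal(K/Q) = S_3 (symmetric group of order 6)

Compute the discriminant of x^3 + (5)*x^2 + (5)*x + (-7): Δ = -848. Since Δ is not a rational square, the Galois group is not contained in A_3; it must be the full S_3 (irreducibility of the cubic rules out anything smaller).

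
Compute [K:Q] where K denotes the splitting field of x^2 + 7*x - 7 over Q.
[K:Q] = 2

The discriminant of x^2 + (7)*x + (-7) is b^2 - 4c = 49 - (-28) = 77. Since 77 is not a perfect square in Q, the polynomial is irreducible over Q. Its two roots generate a degree-2 extension, so [K:Q] = 2.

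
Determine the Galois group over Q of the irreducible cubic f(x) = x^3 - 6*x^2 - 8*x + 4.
Gal(K/Q) = S_3 (symmetric group of order 6)

Compute the discriminant of x^3 + (-6)*x^2 + (-8)*x + (4): Δ = 10832. Since Δ is not a rational square, the Galois group is not contained in A_3; it must be the full S_3 (irreducibility of the cubic rules out anything smaller).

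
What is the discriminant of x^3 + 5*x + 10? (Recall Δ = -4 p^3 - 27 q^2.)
Δ = -3200

For a depressed cubic x^3 + p x + q the discriminant is Δ = -4 p^3 - 27 q^2 = -4*(5)^3 - 27*(10)^2 = -500 - 2700 = -3200.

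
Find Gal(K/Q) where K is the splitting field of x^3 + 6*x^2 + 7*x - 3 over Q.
Gal(K/Q) = S_3 (symmetric group of order 6)

Compute the discriminant of x^3 + (6)*x^2 + (7)*x + (-3): Δ = 473. Since Δ is not a rational square, the Galois group is not contained in A_3; it must be the full S_3 (irreducibility of the cubic rules out anything smaller).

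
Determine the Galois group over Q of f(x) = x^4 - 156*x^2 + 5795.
Gal(K/Q) = V_4 (Klein four-group, Z/2Z × Z/2Z)

f factors as (x^2 - 95)(x^2 - 61), so the splitting field is K = Q(sqrt(95), sqrt(61)). The elements 95, 61, 5795 are all non-squares in Q, so sqrt(95) and sqrt(61) generate independent quadratic extensions. Thus [K:Q] = 4 and Gal(K/Q) is generated by the two order-2 automorphisms sqrt(95) ↦ -sqrt(95) and sqrt(61) ↦ -sqrt(61), giving V_4.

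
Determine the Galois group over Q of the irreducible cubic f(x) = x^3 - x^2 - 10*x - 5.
Gal(K/Q) = S_3 (symmetric group of order 6)

Compute the discriminant of x^3 + (-1)*x^2 + (-10)*x + (-5): Δ = 2505. Since Δ is not a rational square, the Galois group is not contained in A_3; it must be the full S_3 (irreducibility of the cubic rules out anything smaller).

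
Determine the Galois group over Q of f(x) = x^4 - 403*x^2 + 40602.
Gal(K/Q) = V_4 (Klein four-group, Z/2Z × Z/2Z)

f factors as (x^2 - 202)(x^2 - 201), so the splitting field is K = Q(sqrt(202), sqrt(201)). The elements 202, 201, 40602 are all non-squares in Q, so sqrt(202) and sqrt(201) generate independent quadratic extensions. Thus [K:Q] = 4 and Gal(K/Q) is generated by the two order-2 automorphisms sqrt(202) ↦ -sqrt(202) and sqrt(201) ↦ -sqrt(201), giving V_4.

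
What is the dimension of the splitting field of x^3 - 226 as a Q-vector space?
[K:Q] = 6

x^3 - 226 has one real root r = 226^(1/3) and two complex roots r*zeta_3, r*zeta_3^2 where zeta_3 = e^(2*pi*i/3). The splitting field is Q(r, zeta_3). [Q(r):Q] = 3 and [Q(zeta_3):Q] = 2 with gcd = 1, so [Q(r, zeta_3):Q] = 3 * 2 = 6.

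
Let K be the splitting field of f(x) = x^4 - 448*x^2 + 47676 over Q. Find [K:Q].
[K:Q] = 4

f factors as (x^2 - 174)(x^2 - 274); the splitting field is K = Q(sqrt(174), sqrt(274)). Since 174, 274, and 47676 are all non-squares in Q, the three subfields Q(sqrt(174)), Q(sqrt(274)), Q(sqrt(47676)) are distinct degree-2 extensions, so [K:Q] = 4 (Klein four Galois group).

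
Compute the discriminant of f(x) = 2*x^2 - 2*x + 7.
Δ = -52

For a quadratic a x^2 + b x + c the discriminant is Δ = b^2 - 4ac = (-2)^2 - 4*(2)*(7) = 4 - (56) = -52.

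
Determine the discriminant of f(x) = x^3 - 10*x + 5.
Δ = 3325

For a depressed cubic x^3 + p x + q the discriminant is Δ = -4 p^3 - 27 q^2 = -4*(-10)^3 - 27*(5)^2 = 4000 - 675 = 3325.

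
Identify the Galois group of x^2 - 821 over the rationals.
Gal(K/Q) = Z/2Z (cyclic of order 2)

x^2 - 821 is irreducible over Q since 821 is not a rational square. The splitting field Q(sqrt(821)) has degree 2 over Q, and its unique nontrivial automorphism is sqrt(821) ↦ -sqrt(821). Hence Gal(Q(sqrt(821))/Q) = Z/2Z.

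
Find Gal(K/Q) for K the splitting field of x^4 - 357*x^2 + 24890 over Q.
Gal(K/Q) = V_4 (Klein four-group, Z/2Z × Z/2Z)

f factors as (x^2 - 262)(x^2 - 95), so the splitting field is K = Q(sqrt(262), sqrt(95)). The elements 262, 95, 24890 are all non-squares in Q, so sqrt(262) and sqrt(95) generate independent quadratic extensions. Thus [K:Q] = 4 and Gal(K/Q) is generated by the two order-2 automorphisms sqrt(262) ↦ -sqrt(262) and sqrt(95) ↦ -sqrt(95), giving V_4.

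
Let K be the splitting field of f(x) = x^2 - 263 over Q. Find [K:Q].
[K:Q] = 2

The polynomial x^2 - 263 is irreducible over Q since 263 is not a perfect square. Its splitting field is Q(sqrt(263)), which has degree 2 over Q.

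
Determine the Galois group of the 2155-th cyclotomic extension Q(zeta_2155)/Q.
|Gal(Q(zeta_2155)/Q)| = phi(2155) = 1720; group ≅ (Z/2155Z)^* ≅ Z/4Z × Z/430Z

The n-th cyclotomic polynomial Φ_2155(x) is the minimal polynomial of zeta_2155 over Q and has degree phi(2155) = 1720. So Q(zeta_2155) is a degree-1720 Galois extension with Galois group (Z/2155Z)^*. By CRT, (Z/2155Z)^* ≅ (Z/5Z)^* × (Z/431Z)^*. Each prime-power unit group is (Z/5Z)^* ≅ Z/4Z; (Z/431Z)^* ≅ Z/430Z. Hence Gal(Q(zeta_2155)/Q) ≅ Z/4Z × Z/430Z.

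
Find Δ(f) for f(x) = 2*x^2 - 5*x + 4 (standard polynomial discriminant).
Δ = -7

For a quadratic a x^2 + b x + c the discriminant is Δ = b^2 - 4ac = (-5)^2 - 4*(2)*(4) = 25 - (32) = -7.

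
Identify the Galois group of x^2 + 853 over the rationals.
Gal(K/Q) = Z/2Z (cyclic of order 2)

x^2 + 853 is irreducible over Q since -853 is not a rational square. The splitting field Q(sqrt(-853)) has degree 2 over Q, and its unique nontrivial automorphism is sqrt(-853) ↦ -sqrt(-853). Hence Gal(Q(sqrt(-853))/Q) = Z/2Z.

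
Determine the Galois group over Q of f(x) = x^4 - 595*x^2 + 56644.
Gal(K/Q) = Z/2Z (cyclic of order 2)

f factors as (x^2 - 119)(x^2 - 476), so the splitting field is K = Q(sqrt(119), sqrt(476)). The squarefree part of 119 is 119 and the squarefree part of 476 is also 119, so sqrt(119) and sqrt(476) are both rational multiples of sqrt(119). Hence Q(sqrt(119)) = Q(sqrt(476)) = Q(sqrt(119)), and the splitting field collapses to a single degree-2 extension with Galois group Z/2Z.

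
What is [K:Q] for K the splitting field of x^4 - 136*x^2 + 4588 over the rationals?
[K:Q] = 4

f factors as (x^2 - 74)(x^2 - 62); the splitting field is K = Q(sqrt(74), sqrt(62)). Since 74, 62, and 4588 are all non-squares in Q, the three subfields Q(sqrt(74)), Q(sqrt(62)), Q(sqrt(4588)) are distinct degree-2 extensions, so [K:Q] = 4 (Klein four Galois group).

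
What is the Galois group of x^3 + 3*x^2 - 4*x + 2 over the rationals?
Gal(K/Q) = S_3 (symmetric group of order 6)

Compute the discriminant of x^3 + (3)*x^2 + (-4)*x + (2): Δ = -356. Since Δ is not a rational square, the Galois group is not contained in A_3; it must be the full S_3 (irreducibility of the cubic rules out anything smaller).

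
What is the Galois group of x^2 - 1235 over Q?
Gal(K/Q) = Z/2Z (cyclic of order 2)

x^2 - 1235 is irreducible over Q since 1235 is not a rational square. The splitting field Q(sqrt(1235)) has degree 2 over Q, and its unique nontrivial automorphism is sqrt(1235) ↦ -sqrt(1235). Hence Gal(Q(sqrt(1235))/Q) = Z/2Z.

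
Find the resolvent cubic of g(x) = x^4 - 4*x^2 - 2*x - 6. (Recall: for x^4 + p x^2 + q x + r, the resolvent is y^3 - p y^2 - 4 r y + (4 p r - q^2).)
h(y) = y^3 + 4*y^2 + 24*y + 92

Identify coefficients: p = -4, q = -2, r = -6.
Plug into h(y) = y^3 - p y^2 - 4 r y + (4 p r - q^2):
  h(y) = y^3 - (-4) y^2 - 4*(-6) y + (4*(-4)*(-6) - (-2)^2)
       = y^3 + (4) y^2 + (24) y + (92).
Simplifying: h(y) = y^3 + 4*y^2 + 24*y + 92.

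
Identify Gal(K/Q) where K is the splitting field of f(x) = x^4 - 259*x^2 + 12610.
Gal(K/Q) = V_4 (Klein four-group, Z/2Z × Z/2Z)

f factors as (x^2 - 194)(x^2 - 65), so the splitting field is K = Q(sqrt(194), sqrt(65)). The elements 194, 65, 12610 are all non-squares in Q, so sqrt(194) and sqrt(65) generate independent quadratic extensions. Thus [K:Q] = 4 and Gal(K/Q) is generated by the two order-2 automorphisms sqrt(194) ↦ -sqrt(194) and sqrt(65) ↦ -sqrt(65), giving V_4.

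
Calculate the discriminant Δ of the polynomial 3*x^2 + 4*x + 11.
Δ = -116

For a quadratic a x^2 + b x + c the discriminant is Δ = b^2 - 4ac = (4)^2 - 4*(3)*(11) = 16 - (132) = -116.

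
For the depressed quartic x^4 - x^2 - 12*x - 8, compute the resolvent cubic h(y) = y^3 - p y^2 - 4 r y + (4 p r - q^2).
h(y) = y^3 + y^2 + 32*y - 112

Identify coefficients: p = -1, q = -12, r = -8.
Plug into h(y) = y^3 - p y^2 - 4 r y + (4 p r - q^2):
  h(y) = y^3 - (-1) y^2 - 4*(-8) y + (4*(-1)*(-8) - (-12)^2)
       = y^3 + (1) y^2 + (32) y + (-112).
Simplifying: h(y) = y^3 + y^2 + 32*y - 112.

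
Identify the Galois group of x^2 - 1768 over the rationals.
Gal(K/Q) = Z/2Z (cyclic of order 2)

x^2 - 1768 is irreducible over Q since 1768 is not a rational square. The splitting field Q(sqrt(1768)) has degree 2 over Q, and its unique nontrivial automorphism is sqrt(1768) ↦ -sqrt(1768). Hence Gal(Q(sqrt(1768))/Q) = Z/2Z.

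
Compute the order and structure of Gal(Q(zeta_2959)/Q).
|Gal(Q(zeta_2959)/Q)| = phi(2959) = 2680; group ≅ (Z/2959Z)^* ≅ Z/10Z × Z/268Z

The n-th cyclotomic polynomial Φ_2959(x) is the minimal polynomial of zeta_2959 over Q and has degree phi(2959) = 2680. So Q(zeta_2959) is a degree-2680 Galois extension with Galois group (Z/2959Z)^*. By CRT, (Z/2959Z)^* ≅ (Z/11Z)^* × (Z/269Z)^*. Each prime-power unit group is (Z/11Z)^* ≅ Z/10Z; (Z/269Z)^* ≅ Z/268Z. Hence Gal(Q(zeta_2959)/Q) ≅ Z/10Z × Z/268Z.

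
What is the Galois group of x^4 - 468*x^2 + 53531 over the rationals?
Gal(K/Q) = V_4 (Klein four-group, Z/2Z × Z/2Z)

f factors as (x^2 - 199)(x^2 - 269), so the splitting field is K = Q(sqrt(199), sqrt(269)). The elements 199, 269, 53531 are all non-squares in Q, so sqrt(199) and sqrt(269) generate independent quadratic extensions. Thus [K:Q] = 4 and Gal(K/Q) is generated by the two order-2 automorphisms sqrt(199) ↦ -sqrt(199) and sqrt(269) ↦ -sqrt(269), giving V_4.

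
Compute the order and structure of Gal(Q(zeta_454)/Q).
|Gal(Q(zeta_454)/Q)| = phi(454) = 226; group ≅ (Z/454Z)^* ≅ Z/226Z

The n-th cyclotomic polynomial Φ_454(x) is the minimal polynomial of zeta_454 over Q and has degree phi(454) = 226. So Q(zeta_454) is a degree-226 Galois extension with Galois group (Z/454Z)^*. By CRT, (Z/454Z)^* ≅ (Z/2Z)^* × (Z/227Z)^*. Each prime-power unit group is (Z/2Z)^* ≅ trivial group (order 1); (Z/227Z)^* ≅ Z/226Z. Hence Gal(Q(zeta_454)/Q) ≅ Z/226Z.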